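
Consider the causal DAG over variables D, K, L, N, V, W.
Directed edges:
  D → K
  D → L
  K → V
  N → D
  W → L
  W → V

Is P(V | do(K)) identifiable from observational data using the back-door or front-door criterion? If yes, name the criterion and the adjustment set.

desc(K)\{K}={V}; candidates ⊆ {D,L,N,W}.
∅: K⊥V given ∅ in G with K→· removed — back-door holds.
P(V|do(K)) = P(V|K) — no adjustment needed.

P(V|do(K)): backdoor, adjust for ∅.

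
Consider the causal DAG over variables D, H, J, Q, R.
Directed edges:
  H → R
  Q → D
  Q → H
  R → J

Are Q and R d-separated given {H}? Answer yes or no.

Yes — Q ⊥ R | {H}.

Bayes-Ball from Q | {H} reaches {D}.
R ∉ reach(Q|{H}) ⇒ Q ⊥ R | {H}.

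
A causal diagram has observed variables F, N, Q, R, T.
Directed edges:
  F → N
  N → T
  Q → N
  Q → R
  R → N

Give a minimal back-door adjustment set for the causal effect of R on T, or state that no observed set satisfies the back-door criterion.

R→T: minimal back-door set {Q}.

desc(R)\{R}={N,T}; candidates ⊆ {F,Q}.
size 0: {}; under {} R still reaches {N,Q,T} ∋ T.
{Q}: R⊥T given {Q} in G with R→· removed — back-door holds.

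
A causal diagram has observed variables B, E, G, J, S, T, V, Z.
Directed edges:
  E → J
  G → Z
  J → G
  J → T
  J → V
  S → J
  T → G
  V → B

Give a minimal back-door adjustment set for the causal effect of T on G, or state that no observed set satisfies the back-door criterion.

T→G: minimal back-door set {J}.

desc(T)\{T}={G,Z}; candidates ⊆ {B,E,J,S,V}.
size 0: {}; under {} T still reaches {B,E,G,J,S,V,Z} ∋ G.
{J}: T⊥G given {J} in G with T→· removed — back-door holds.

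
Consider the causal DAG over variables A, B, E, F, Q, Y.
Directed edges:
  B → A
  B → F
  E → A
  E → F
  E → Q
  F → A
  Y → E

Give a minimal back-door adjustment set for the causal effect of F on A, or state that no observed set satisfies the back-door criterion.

desc(F)\{F}={A}; candidates ⊆ {B,E,Q,Y}.
size 0: {}; under {} F still reaches {A,B,E,Q,Y} ∋ A.
size 1: {B}, {E}, {Q} …(+1); under {B} F still reaches {A,E,Q,Y} ∋ A.
{B,E}: F⊥A given {B,E} in G with F→· removed — back-door holds.

F→A: minimal back-door set {B, E}.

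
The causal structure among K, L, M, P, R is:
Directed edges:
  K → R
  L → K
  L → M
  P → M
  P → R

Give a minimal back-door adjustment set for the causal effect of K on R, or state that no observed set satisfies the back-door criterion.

desc(K)\{K}={R}; candidates ⊆ {L,M,P}.
∅: K⊥R given ∅ in G with K→· removed — back-door holds.

K→R: minimal back-door set ∅.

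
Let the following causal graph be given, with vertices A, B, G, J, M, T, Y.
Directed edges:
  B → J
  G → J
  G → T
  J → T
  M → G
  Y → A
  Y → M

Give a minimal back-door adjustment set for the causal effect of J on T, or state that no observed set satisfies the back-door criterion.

J→T: minimal back-door set {G}.

desc(J)\{J}={T}; candidates ⊆ {A,B,G,M,Y}.
size 0: {}; under {} J still reaches {A,B,G,M,T,Y} ∋ T.
{G}: J⊥T given {G} in G with J→· removed — back-door holds.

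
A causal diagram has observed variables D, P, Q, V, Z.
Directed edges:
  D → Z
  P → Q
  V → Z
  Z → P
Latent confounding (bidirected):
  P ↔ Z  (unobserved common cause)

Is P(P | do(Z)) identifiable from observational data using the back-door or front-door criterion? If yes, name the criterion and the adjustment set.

desc(Z)\{Z}={P,Q}; candidates ⊆ {D,V}.
Z↔P: latent back-door arc(s) into Z.
size 0: {}; under {} Z still reaches {D,P,Q,V} ∋ P.
size 1: {D}, {V}; under {D} Z still reaches {P,Q,V} ∋ P.
size 2: {D,V}; under {D,V} Z still reaches {P,Q} ∋ P.
Z↔P cannot be blocked by any observed set — no back-door set.
No mediator lies on a directed Z→…→P path.
Neither criterion identifies P(P|do(Z)) in this graph.

P(P|do(Z)): not identifiable (no BD/FD set).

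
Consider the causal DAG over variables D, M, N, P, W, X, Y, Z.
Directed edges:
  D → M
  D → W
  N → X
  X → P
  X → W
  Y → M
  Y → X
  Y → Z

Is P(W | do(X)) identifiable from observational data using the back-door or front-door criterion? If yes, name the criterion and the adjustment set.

desc(X)\{X}={P,W}; candidates ⊆ {D,M,N,Y,Z}.
∅: X⊥W given ∅ in G with X→· removed — back-door holds.
P(W|do(X)) = P(W|X) — no adjustment needed.

P(W|do(X)): backdoor, adjust for ∅.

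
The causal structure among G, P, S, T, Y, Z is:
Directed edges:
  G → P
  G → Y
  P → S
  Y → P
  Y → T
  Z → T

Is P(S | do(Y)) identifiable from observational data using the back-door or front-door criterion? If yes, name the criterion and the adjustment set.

desc(Y)\{Y}={P,S,T}; candidates ⊆ {G,Z}.
size 0: {}; under {} Y still reaches {G,P,S} ∋ S.
{G}: Y⊥S given {G} in G with Y→· removed — back-door holds.
P(S|do(Y)) = Σ_{G} P(S|Y,G)·P(G).

P(S|do(Y)): backdoor, adjust for {G}.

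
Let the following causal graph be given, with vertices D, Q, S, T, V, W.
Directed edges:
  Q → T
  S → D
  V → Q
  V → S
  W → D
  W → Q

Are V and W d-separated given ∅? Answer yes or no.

Yes — V ⊥ W | ∅.

Bayes-Ball from V | ∅ reaches {D,Q,S,T}.
W ∉ reach(V|∅) ⇒ V ⊥ W | ∅.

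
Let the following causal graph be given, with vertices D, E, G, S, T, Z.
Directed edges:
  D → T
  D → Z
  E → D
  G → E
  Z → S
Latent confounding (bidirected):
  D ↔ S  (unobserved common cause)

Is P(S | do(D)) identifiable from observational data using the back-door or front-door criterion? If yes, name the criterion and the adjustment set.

P(S|do(D)): frontdoor, adjust for {Z}.

desc(D)\{D}={S,T,Z}; candidates ⊆ {E,G}.
D↔S: latent back-door arc(s) into D.
size 0: {}; under {} D still reaches {E,G,S} ∋ S.
size 1: {E}, {G}; under {E} D still reaches {S} ∋ S.
size 2: {E,G}; under {E,G} D still reaches {S} ∋ S.
D↔S cannot be blocked by any observed set — no back-door set.
{Z}: (i) intercepts every directed D→S path; (ii) no back-door D→{Z}; (iii) {D} blocks every back-door {Z}→S. Front-door holds.
P(S|do(D)) = Σ_{Z} P(Z|D) Σ_{D'} P(S|Z,D')P(D').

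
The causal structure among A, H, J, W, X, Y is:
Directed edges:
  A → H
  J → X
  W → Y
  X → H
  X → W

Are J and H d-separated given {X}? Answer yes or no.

Yes — J ⊥ H | {X}.

Bayes-Ball from J | {X} reaches ∅.
H ∉ reach(J|{X}) ⇒ J ⊥ H | {X}.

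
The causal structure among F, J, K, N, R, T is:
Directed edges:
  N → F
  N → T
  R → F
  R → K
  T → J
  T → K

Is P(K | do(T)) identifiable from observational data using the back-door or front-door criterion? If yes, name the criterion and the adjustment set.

desc(T)\{T}={J,K}; candidates ⊆ {F,N,R}.
∅: T⊥K given ∅ in G with T→· removed — back-door holds.
P(K|do(T)) = P(K|T) — no adjustment needed.

P(K|do(T)): backdoor, adjust for ∅.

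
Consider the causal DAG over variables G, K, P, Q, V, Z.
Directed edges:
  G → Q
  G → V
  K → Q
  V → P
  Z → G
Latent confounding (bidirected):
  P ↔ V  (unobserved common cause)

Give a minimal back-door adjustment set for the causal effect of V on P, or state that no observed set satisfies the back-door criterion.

desc(V)\{V}={P}; candidates ⊆ {G,K,Q,Z}.
V↔P: latent back-door arc(s) into V.
size 0: {}; under {} V still reaches {G,P,Q,Z} ∋ P.
size 1: {G}, {K}, {Q} …(+1); under {G} V still reaches {P} ∋ P.
size 2: {G,K}, {G,Q}, {G,Z} …(+3); under {G,K} V still reaches {P} ∋ P.
V↔P cannot be blocked by any observed set — no back-door set.

V→P: no observed back-door set.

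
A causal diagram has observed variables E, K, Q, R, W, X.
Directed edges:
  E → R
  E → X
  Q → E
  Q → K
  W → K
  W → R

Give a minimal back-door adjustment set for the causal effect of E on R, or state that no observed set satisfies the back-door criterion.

E→R: minimal back-door set ∅.

desc(E)\{E}={R,X}; candidates ⊆ {K,Q,W}.
∅: E⊥R given ∅ in G with E→· removed — back-door holds.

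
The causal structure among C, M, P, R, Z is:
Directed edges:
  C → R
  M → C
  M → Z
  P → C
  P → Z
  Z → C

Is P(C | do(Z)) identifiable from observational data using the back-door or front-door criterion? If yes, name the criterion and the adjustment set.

desc(Z)\{Z}={C,R}; candidates ⊆ {M,P}.
size 0: {}; under {} Z still reaches {C,M,P,R} ∋ C.
size 1: {M}, {P}; under {M} Z still reaches {C,P,R} ∋ C.
{M,P}: Z⊥C given {M,P} in G with Z→· removed — back-door holds.
P(C|do(Z)) = Σ_{M,P} P(C|Z,M,P)·P(M,P).

P(C|do(Z)): backdoor, adjust for {M, P}.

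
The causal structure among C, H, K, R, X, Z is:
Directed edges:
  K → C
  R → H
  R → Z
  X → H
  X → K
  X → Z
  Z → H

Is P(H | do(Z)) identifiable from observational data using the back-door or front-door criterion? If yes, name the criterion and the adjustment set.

P(H|do(Z)): backdoor, adjust for {R, X}.

desc(Z)\{Z}={H}; candidates ⊆ {C,K,R,X}.
size 0: {}; under {} Z still reaches {C,H,K,R,X} ∋ H.
size 1: {C}, {K}, {R} …(+1); under {C} Z still reaches {H,K,R,X} ∋ H.
{R,X}: Z⊥H given {R,X} in G with Z→· removed — back-door holds.
P(H|do(Z)) = Σ_{R,X} P(H|Z,R,X)·P(R,X).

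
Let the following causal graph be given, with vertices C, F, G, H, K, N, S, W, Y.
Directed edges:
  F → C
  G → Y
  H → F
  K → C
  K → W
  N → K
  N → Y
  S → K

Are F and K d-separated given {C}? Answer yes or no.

No — F and K are d-connected given {C}.

Bayes-Ball from F | {C} reaches {H,K,N,S,W,Y}.
K ∈ reach(F|{C}) ⇒ F ⊥̸ K | {C}.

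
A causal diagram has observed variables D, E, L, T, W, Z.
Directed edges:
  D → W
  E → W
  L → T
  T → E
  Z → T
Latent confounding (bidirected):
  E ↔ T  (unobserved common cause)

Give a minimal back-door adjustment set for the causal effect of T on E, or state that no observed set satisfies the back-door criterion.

desc(T)\{T}={E,W}; candidates ⊆ {D,L,Z}.
T↔E: latent back-door arc(s) into T.
size 0: {}; under {} T still reaches {E,L,W,Z} ∋ E.
size 1: {D}, {L}, {Z}; under {D} T still reaches {E,L,W,Z} ∋ E.
size 2: {D,L}, {D,Z}, {L,Z}; under {D,L} T still reaches {E,W,Z} ∋ E.
T↔E cannot be blocked by any observed set — no back-door set.

T→E: no observed back-door set.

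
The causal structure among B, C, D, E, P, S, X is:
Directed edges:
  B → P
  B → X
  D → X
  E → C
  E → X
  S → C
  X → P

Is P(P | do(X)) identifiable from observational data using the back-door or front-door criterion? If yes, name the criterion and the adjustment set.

desc(X)\{X}={P}; candidates ⊆ {B,C,D,E,S}.
size 0: {}; under {} X still reaches {B,C,D,E,P} ∋ P.
{B}: X⊥P given {B} in G with X→· removed — back-door holds.
P(P|do(X)) = Σ_{B} P(P|X,B)·P(B).

P(P|do(X)): backdoor, adjust for {B}.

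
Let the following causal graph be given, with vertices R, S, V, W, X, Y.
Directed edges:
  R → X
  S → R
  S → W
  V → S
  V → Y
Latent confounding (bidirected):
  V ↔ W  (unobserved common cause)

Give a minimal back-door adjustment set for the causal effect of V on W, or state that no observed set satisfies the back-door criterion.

V→W: no observed back-door set.

desc(V)\{V}={R,S,W,X,Y}; candidates ⊆ {—}.
V↔W: latent back-door arc(s) into V.
size 0: {}; under {} V still reaches {W} ∋ W.
V↔W cannot be blocked by any observed set — no back-door set.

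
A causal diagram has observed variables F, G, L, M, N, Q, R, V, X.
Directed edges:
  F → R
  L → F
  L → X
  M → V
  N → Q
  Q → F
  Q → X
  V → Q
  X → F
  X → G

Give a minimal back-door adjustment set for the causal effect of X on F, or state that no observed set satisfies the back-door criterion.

X→F: minimal back-door set {L, Q}.

desc(X)\{X}={F,G,R}; candidates ⊆ {L,M,N,Q,V}.
size 0: {}; under {} X still reaches {F,L,M,N,Q,R,V} ∋ F.
size 1: {L}, {M}, {N} …(+2); under {L} X still reaches {F,M,N,Q,R,V} ∋ F.
{L,Q}: X⊥F given {L,Q} in G with X→· removed — back-door holds.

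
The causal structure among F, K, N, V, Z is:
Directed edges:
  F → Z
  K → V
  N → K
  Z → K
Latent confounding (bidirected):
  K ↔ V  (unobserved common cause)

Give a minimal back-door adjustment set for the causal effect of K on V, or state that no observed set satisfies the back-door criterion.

K→V: no observed back-door set.

desc(K)\{K}={V}; candidates ⊆ {F,N,Z}.
K↔V: latent back-door arc(s) into K.
size 0: {}; under {} K still reaches {F,N,V,Z} ∋ V.
size 1: {F}, {N}, {Z}; under {F} K still reaches {N,V,Z} ∋ V.
size 2: {F,N}, {F,Z}, {N,Z}; under {F,N} K still reaches {V,Z} ∋ V.
K↔V cannot be blocked by any observed set — no back-door set.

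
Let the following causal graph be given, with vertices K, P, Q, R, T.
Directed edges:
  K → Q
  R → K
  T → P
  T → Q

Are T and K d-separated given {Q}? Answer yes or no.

Bayes-Ball from T | {Q} reaches {K,P,R}.
K ∈ reach(T|{Q}) ⇒ T ⊥̸ K | {Q}.

No — T and K are d-connected given {Q}.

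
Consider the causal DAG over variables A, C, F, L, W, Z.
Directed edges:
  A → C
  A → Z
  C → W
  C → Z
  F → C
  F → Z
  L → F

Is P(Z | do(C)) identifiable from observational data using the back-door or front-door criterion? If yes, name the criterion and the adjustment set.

desc(C)\{C}={W,Z}; candidates ⊆ {A,F,L}.
size 0: {}; under {} C still reaches {A,F,L,Z} ∋ Z.
size 1: {A}, {F}, {L}; under {A} C still reaches {F,L,Z} ∋ Z.
{A,F}: C⊥Z given {A,F} in G with C→· removed — back-door holds.
P(Z|do(C)) = Σ_{A,F} P(Z|C,A,F)·P(A,F).

P(Z|do(C)): backdoor, adjust for {A, F}.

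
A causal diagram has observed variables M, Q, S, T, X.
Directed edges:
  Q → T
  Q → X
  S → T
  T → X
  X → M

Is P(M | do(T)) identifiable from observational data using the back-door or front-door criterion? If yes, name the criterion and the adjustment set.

P(M|do(T)): backdoor, adjust for {Q}.

desc(T)\{T}={M,X}; candidates ⊆ {Q,S}.
size 0: {}; under {} T still reaches {M,Q,S,X} ∋ M.
{Q}: T⊥M given {Q} in G with T→· removed — back-door holds.
P(M|do(T)) = Σ_{Q} P(M|T,Q)·P(Q).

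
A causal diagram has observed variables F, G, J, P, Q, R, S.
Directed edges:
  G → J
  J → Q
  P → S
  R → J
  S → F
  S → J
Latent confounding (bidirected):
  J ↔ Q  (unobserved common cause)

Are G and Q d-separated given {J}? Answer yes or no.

Bayes-Ball from G | {J} reaches {F,P,Q,R,S}.
Q ∈ reach(G|{J}) ⇒ G ⊥̸ Q | {J}.

No — G and Q are d-connected given {J}.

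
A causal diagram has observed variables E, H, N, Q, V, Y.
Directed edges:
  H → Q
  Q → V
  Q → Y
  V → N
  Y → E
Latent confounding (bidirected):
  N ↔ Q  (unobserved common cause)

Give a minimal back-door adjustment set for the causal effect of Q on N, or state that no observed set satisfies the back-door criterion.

Q→N: no observed back-door set.

desc(Q)\{Q}={E,N,V,Y}; candidates ⊆ {H}.
Q↔N: latent back-door arc(s) into Q.
size 0: {}; under {} Q still reaches {H,N} ∋ N.
size 1: {H}; under {H} Q still reaches {N} ∋ N.
Q↔N cannot be blocked by any observed set — no back-door set.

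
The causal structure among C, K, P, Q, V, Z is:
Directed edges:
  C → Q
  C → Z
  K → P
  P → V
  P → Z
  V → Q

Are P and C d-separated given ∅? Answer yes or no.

Bayes-Ball from P | ∅ reaches {K,Q,V,Z}.
C ∉ reach(P|∅) ⇒ P ⊥ C | ∅.

Yes — P ⊥ C | ∅.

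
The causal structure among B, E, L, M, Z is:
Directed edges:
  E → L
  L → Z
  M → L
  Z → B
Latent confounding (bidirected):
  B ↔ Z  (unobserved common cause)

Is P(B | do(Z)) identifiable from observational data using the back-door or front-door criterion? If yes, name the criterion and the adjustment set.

P(B|do(Z)): not identifiable (no BD/FD set).

desc(Z)\{Z}={B}; candidates ⊆ {E,L,M}.
Z↔B: latent back-door arc(s) into Z.
size 0: {}; under {} Z still reaches {B,E,L,M} ∋ B.
size 1: {E}, {L}, {M}; under {E} Z still reaches {B,L,M} ∋ B.
size 2: {E,L}, {E,M}, {L,M}; under {E,L} Z still reaches {B} ∋ B.
Z↔B cannot be blocked by any observed set — no back-door set.
No mediator lies on a directed Z→…→B path.
Neither criterion identifies P(B|do(Z)) in this graph.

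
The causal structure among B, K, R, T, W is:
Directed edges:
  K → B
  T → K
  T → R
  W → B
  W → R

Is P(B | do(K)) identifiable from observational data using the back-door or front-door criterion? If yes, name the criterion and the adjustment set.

P(B|do(K)): backdoor, adjust for ∅.

desc(K)\{K}={B}; candidates ⊆ {R,T,W}.
∅: K⊥B given ∅ in G with K→· removed — back-door holds.
P(B|do(K)) = P(B|K) — no adjustment needed.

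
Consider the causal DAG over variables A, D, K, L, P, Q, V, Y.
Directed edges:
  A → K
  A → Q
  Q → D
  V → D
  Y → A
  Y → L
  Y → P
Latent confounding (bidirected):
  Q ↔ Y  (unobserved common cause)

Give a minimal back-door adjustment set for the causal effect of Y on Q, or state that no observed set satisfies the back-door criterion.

desc(Y)\{Y}={A,D,K,L,P,Q}; candidates ⊆ {V}.
Y↔Q: latent back-door arc(s) into Y.
size 0: {}; under {} Y still reaches {D,Q} ∋ Q.
size 1: {V}; under {V} Y still reaches {D,Q} ∋ Q.
Y↔Q cannot be blocked by any observed set — no back-door set.

Y→Q: no observed back-door set.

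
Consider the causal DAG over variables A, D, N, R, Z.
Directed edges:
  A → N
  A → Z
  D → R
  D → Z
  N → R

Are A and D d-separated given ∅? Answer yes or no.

Bayes-Ball from A | ∅ reaches {N,R,Z}.
D ∉ reach(A|∅) ⇒ A ⊥ D | ∅.

Yes — A ⊥ D | ∅.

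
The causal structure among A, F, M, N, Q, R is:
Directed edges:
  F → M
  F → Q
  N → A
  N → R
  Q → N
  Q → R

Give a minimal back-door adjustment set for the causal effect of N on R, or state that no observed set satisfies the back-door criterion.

desc(N)\{N}={A,R}; candidates ⊆ {F,M,Q}.
size 0: {}; under {} N still reaches {F,M,Q,R} ∋ R.
{Q}: N⊥R given {Q} in G with N→· removed — back-door holds.

N→R: minimal back-door set {Q}.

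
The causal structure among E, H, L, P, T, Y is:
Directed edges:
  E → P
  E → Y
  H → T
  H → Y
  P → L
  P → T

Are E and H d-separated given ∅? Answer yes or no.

Bayes-Ball from E | ∅ reaches {L,P,T,Y}.
H ∉ reach(E|∅) ⇒ E ⊥ H | ∅.

Yes — E ⊥ H | ∅.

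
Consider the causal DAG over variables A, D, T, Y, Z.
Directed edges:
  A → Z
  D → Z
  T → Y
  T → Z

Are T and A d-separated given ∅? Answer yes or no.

Bayes-Ball from T | ∅ reaches {Y,Z}.
A ∉ reach(T|∅) ⇒ T ⊥ A | ∅.

Yes — T ⊥ A | ∅.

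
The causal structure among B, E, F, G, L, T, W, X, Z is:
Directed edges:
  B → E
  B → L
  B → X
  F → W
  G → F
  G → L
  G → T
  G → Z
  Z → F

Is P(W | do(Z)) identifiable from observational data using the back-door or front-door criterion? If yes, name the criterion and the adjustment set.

P(W|do(Z)): backdoor, adjust for {G}.

desc(Z)\{Z}={F,W}; candidates ⊆ {B,E,G,L,T,X}.
size 0: {}; under {} Z still reaches {F,G,L,T,W} ∋ W.
{G}: Z⊥W given {G} in G with Z→· removed — back-door holds.
P(W|do(Z)) = Σ_{G} P(W|Z,G)·P(G).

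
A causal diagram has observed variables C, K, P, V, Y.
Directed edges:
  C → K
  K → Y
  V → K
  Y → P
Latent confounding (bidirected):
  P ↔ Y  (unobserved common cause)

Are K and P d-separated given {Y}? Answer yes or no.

No — K and P are d-connected given {Y}.

Bayes-Ball from K | {Y} reaches {C,P,V}.
P ∈ reach(K|{Y}) ⇒ K ⊥̸ P | {Y}.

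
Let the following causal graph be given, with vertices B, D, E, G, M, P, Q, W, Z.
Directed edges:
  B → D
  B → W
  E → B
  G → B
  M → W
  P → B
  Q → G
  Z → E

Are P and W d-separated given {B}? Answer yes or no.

Yes — P ⊥ W | {B}.

Bayes-Ball from P | {B} reaches {E,G,Q,Z}.
W ∉ reach(P|{B}) ⇒ P ⊥ W | {B}.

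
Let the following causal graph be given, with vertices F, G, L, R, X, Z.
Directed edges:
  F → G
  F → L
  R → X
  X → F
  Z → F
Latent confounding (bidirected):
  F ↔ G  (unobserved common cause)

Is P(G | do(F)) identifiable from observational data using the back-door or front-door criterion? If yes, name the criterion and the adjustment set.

desc(F)\{F}={G,L}; candidates ⊆ {R,X,Z}.
F↔G: latent back-door arc(s) into F.
size 0: {}; under {} F still reaches {G,R,X,Z} ∋ G.
size 1: {R}, {X}, {Z}; under {R} F still reaches {G,X,Z} ∋ G.
size 2: {R,X}, {R,Z}, {X,Z}; under {R,X} F still reaches {G,Z} ∋ G.
F↔G cannot be blocked by any observed set — no back-door set.
No mediator lies on a directed F→…→G path.
Neither criterion identifies P(G|do(F)) in this graph.

P(G|do(F)): not identifiable (no BD/FD set).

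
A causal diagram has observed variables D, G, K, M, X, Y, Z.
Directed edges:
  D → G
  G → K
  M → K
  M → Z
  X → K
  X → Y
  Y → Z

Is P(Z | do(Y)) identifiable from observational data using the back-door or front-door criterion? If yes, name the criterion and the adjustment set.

P(Z|do(Y)): backdoor, adjust for ∅.

desc(Y)\{Y}={Z}; candidates ⊆ {D,G,K,M,X}.
∅: Y⊥Z given ∅ in G with Y→· removed — back-door holds.
P(Z|do(Y)) = P(Z|Y) — no adjustment needed.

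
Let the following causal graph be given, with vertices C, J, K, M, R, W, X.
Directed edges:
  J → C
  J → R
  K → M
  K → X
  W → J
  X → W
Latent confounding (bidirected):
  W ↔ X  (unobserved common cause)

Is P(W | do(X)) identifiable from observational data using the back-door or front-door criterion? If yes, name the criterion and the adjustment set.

desc(X)\{X}={C,J,R,W}; candidates ⊆ {K,M}.
X↔W: latent back-door arc(s) into X.
size 0: {}; under {} X still reaches {C,J,K,M,R,W} ∋ W.
size 1: {K}, {M}; under {K} X still reaches {C,J,R,W} ∋ W.
size 2: {K,M}; under {K,M} X still reaches {C,J,R,W} ∋ W.
X↔W cannot be blocked by any observed set — no back-door set.
No mediator lies on a directed X→…→W path.
Neither criterion identifies P(W|do(X)) in this graph.

P(W|do(X)): not identifiable (no BD/FD set).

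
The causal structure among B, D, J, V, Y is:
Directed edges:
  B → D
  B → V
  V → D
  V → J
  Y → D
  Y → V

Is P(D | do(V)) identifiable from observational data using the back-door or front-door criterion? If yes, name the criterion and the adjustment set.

P(D|do(V)): backdoor, adjust for {B, Y}.

desc(V)\{V}={D,J}; candidates ⊆ {B,Y}.
size 0: {}; under {} V still reaches {B,D,Y} ∋ D.
size 1: {B}, {Y}; under {B} V still reaches {D,Y} ∋ D.
{B,Y}: V⊥D given {B,Y} in G with V→· removed — back-door holds.
P(D|do(V)) = Σ_{B,Y} P(D|V,B,Y)·P(B,Y).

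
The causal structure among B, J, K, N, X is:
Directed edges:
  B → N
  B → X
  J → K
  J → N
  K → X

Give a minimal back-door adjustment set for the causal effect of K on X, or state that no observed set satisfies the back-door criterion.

desc(K)\{K}={X}; candidates ⊆ {B,J,N}.
∅: K⊥X given ∅ in G with K→· removed — back-door holds.

K→X: minimal back-door set ∅.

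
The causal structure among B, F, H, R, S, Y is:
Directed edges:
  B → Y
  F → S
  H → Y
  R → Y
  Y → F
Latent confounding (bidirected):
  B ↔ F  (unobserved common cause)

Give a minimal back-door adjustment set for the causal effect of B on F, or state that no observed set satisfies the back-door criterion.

B→F: no observed back-door set.

desc(B)\{B}={F,S,Y}; candidates ⊆ {H,R}.
B↔F: latent back-door arc(s) into B.
size 0: {}; under {} B still reaches {F,S} ∋ F.
size 1: {H}, {R}; under {H} B still reaches {F,S} ∋ F.
size 2: {H,R}; under {H,R} B still reaches {F,S} ∋ F.
B↔F cannot be blocked by any observed set — no back-door set.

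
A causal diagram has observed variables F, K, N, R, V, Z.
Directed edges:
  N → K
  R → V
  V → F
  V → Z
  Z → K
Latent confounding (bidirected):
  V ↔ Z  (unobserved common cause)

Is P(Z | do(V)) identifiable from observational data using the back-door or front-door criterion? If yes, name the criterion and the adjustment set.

desc(V)\{V}={F,K,Z}; candidates ⊆ {N,R}.
V↔Z: latent back-door arc(s) into V.
size 0: {}; under {} V still reaches {K,R,Z} ∋ Z.
size 1: {N}, {R}; under {N} V still reaches {K,R,Z} ∋ Z.
size 2: {N,R}; under {N,R} V still reaches {K,Z} ∋ Z.
V↔Z cannot be blocked by any observed set — no back-door set.
No mediator lies on a directed V→…→Z path.
Neither criterion identifies P(Z|do(V)) in this graph.

P(Z|do(V)): not identifiable (no BD/FD set).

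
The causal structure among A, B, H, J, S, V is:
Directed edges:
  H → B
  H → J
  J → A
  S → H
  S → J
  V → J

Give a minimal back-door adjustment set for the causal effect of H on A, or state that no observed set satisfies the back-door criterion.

desc(H)\{H}={A,B,J}; candidates ⊆ {S,V}.
size 0: {}; under {} H still reaches {A,J,S} ∋ A.
{S}: H⊥A given {S} in G with H→· removed — back-door holds.

H→A: minimal back-door set {S}.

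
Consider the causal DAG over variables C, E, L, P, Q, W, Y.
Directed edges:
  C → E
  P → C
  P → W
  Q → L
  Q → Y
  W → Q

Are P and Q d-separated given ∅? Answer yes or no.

Bayes-Ball from P | ∅ reaches {C,E,L,Q,W,Y}.
Q ∈ reach(P|∅) ⇒ P ⊥̸ Q | ∅.

No — P and Q are d-connected given ∅.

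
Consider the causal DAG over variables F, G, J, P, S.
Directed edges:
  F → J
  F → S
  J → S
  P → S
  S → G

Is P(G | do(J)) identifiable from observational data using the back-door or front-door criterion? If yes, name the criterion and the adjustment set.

P(G|do(J)): backdoor, adjust for {F}.

desc(J)\{J}={G,S}; candidates ⊆ {F,P}.
size 0: {}; under {} J still reaches {F,G,S} ∋ G.
{F}: J⊥G given {F} in G with J→· removed — back-door holds.
P(G|do(J)) = Σ_{F} P(G|J,F)·P(F).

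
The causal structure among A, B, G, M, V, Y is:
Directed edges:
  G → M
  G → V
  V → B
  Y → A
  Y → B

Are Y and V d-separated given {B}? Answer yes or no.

No — Y and V are d-connected given {B}.

Bayes-Ball from Y | {B} reaches {A,G,M,V}.
V ∈ reach(Y|{B}) ⇒ Y ⊥̸ V | {B}.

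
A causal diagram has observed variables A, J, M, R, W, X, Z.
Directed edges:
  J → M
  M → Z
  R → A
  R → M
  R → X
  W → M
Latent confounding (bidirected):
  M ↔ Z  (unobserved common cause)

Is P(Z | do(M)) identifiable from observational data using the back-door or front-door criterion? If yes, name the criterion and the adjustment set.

desc(M)\{M}={Z}; candidates ⊆ {A,J,R,W,X}.
M↔Z: latent back-door arc(s) into M.
size 0: {}; under {} M still reaches {A,J,R,W,X,Z} ∋ Z.
size 1: {A}, {J}, {R} …(+2); under {A} M still reaches {J,R,W,X,Z} ∋ Z.
size 2: {A,J}, {A,R}, {A,W} …(+7); under {A,J} M still reaches {R,W,X,Z} ∋ Z.
M↔Z cannot be blocked by any observed set — no back-door set.
No mediator lies on a directed M→…→Z path.
Neither criterion identifies P(Z|do(M)) in this graph.

P(Z|do(M)): not identifiable (no BD/FD set).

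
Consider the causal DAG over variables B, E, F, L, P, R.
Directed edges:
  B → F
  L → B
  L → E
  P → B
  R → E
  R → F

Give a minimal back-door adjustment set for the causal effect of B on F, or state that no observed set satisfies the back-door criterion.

B→F: minimal back-door set ∅.

desc(B)\{B}={F}; candidates ⊆ {E,L,P,R}.
∅: B⊥F given ∅ in G with B→· removed — back-door holds.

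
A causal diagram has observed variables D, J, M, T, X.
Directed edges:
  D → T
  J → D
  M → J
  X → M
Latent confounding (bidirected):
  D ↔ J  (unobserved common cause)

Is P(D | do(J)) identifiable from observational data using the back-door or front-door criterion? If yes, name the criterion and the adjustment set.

desc(J)\{J}={D,T}; candidates ⊆ {M,X}.
J↔D: latent back-door arc(s) into J.
size 0: {}; under {} J still reaches {D,M,T,X} ∋ D.
size 1: {M}, {X}; under {M} J still reaches {D,T} ∋ D.
size 2: {M,X}; under {M,X} J still reaches {D,T} ∋ D.
J↔D cannot be blocked by any observed set — no back-door set.
No mediator lies on a directed J→…→D path.
Neither criterion identifies P(D|do(J)) in this graph.

P(D|do(J)): not identifiable (no BD/FD set).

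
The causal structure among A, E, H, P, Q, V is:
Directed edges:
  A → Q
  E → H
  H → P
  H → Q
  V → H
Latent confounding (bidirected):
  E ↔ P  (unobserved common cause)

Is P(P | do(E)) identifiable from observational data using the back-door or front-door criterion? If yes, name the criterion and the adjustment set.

P(P|do(E)): frontdoor, adjust for {H}.

desc(E)\{E}={H,P,Q}; candidates ⊆ {A,V}.
E↔P: latent back-door arc(s) into E.
size 0: {}; under {} E still reaches {P} ∋ P.
size 1: {A}, {V}; under {A} E still reaches {P} ∋ P.
size 2: {A,V}; under {A,V} E still reaches {P} ∋ P.
E↔P cannot be blocked by any observed set — no back-door set.
{H}: (i) intercepts every directed E→P path; (ii) no back-door E→{H}; (iii) {E} blocks every back-door {H}→P. Front-door holds.
P(P|do(E)) = Σ_{H} P(H|E) Σ_{E'} P(P|H,E')P(E').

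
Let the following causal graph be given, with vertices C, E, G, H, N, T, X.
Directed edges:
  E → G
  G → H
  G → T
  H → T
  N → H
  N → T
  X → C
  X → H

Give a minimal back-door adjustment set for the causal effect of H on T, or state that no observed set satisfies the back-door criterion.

H→T: minimal back-door set {G, N}.

desc(H)\{H}={T}; candidates ⊆ {C,E,G,N,X}.
size 0: {}; under {} H still reaches {C,E,G,N,T,X} ∋ T.
size 1: {C}, {E}, {G} …(+2); under {C} H still reaches {E,G,N,T,X} ∋ T.
{G,N}: H⊥T given {G,N} in G with H→· removed — back-door holds.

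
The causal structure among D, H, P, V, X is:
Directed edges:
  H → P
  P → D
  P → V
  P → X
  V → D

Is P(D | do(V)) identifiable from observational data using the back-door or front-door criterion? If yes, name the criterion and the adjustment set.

P(D|do(V)): backdoor, adjust for {P}.

desc(V)\{V}={D}; candidates ⊆ {H,P,X}.
size 0: {}; under {} V still reaches {D,H,P,X} ∋ D.
{P}: V⊥D given {P} in G with V→· removed — back-door holds.
P(D|do(V)) = Σ_{P} P(D|V,P)·P(P).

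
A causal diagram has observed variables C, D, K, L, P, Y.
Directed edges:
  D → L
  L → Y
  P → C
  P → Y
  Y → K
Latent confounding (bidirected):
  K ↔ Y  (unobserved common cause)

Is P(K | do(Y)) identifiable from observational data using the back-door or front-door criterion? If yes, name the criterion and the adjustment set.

P(K|do(Y)): not identifiable (no BD/FD set).

desc(Y)\{Y}={K}; candidates ⊆ {C,D,L,P}.
Y↔K: latent back-door arc(s) into Y.
size 0: {}; under {} Y still reaches {C,D,K,L,P} ∋ K.
size 1: {C}, {D}, {L} …(+1); under {C} Y still reaches {D,K,L,P} ∋ K.
size 2: {C,D}, {C,L}, {C,P} …(+3); under {C,D} Y still reaches {K,L,P} ∋ K.
Y↔K cannot be blocked by any observed set — no back-door set.
No mediator lies on a directed Y→…→K path.
Neither criterion identifies P(K|do(Y)) in this graph.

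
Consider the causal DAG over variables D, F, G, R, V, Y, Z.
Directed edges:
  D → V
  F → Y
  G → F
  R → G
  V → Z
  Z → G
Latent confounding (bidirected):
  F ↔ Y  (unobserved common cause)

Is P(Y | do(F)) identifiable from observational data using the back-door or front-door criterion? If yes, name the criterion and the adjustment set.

desc(F)\{F}={Y}; candidates ⊆ {D,G,R,V,Z}.
F↔Y: latent back-door arc(s) into F.
size 0: {}; under {} F still reaches {D,G,R,V,Y,Z} ∋ Y.
size 1: {D}, {G}, {R} …(+2); under {D} F still reaches {G,R,V,Y,Z} ∋ Y.
size 2: {D,G}, {D,R}, {D,V} …(+7); under {D,G} F still reaches {Y} ∋ Y.
F↔Y cannot be blocked by any observed set — no back-door set.
No mediator lies on a directed F→…→Y path.
Neither criterion identifies P(Y|do(F)) in this graph.

P(Y|do(F)): not identifiable (no BD/FD set).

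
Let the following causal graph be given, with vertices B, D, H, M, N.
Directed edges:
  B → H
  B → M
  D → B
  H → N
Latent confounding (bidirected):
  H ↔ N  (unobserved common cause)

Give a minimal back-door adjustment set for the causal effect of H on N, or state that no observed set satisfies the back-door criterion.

desc(H)\{H}={N}; candidates ⊆ {B,D,M}.
H↔N: latent back-door arc(s) into H.
size 0: {}; under {} H still reaches {B,D,M,N} ∋ N.
size 1: {B}, {D}, {M}; under {B} H still reaches {N} ∋ N.
size 2: {B,D}, {B,M}, {D,M}; under {B,D} H still reaches {N} ∋ N.
H↔N cannot be blocked by any observed set — no back-door set.

H→N: no observed back-door set.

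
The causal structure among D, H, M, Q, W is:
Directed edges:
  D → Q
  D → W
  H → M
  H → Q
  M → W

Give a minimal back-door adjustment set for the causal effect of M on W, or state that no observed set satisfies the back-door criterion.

desc(M)\{M}={W}; candidates ⊆ {D,H,Q}.
∅: M⊥W given ∅ in G with M→· removed — back-door holds.

M→W: minimal back-door set ∅.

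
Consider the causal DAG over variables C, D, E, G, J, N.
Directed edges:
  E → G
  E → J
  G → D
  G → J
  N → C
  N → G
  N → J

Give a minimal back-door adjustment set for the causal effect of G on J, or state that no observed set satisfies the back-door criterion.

G→J: minimal back-door set {E, N}.

desc(G)\{G}={D,J}; candidates ⊆ {C,E,N}.
size 0: {}; under {} G still reaches {C,E,J,N} ∋ J.
size 1: {C}, {E}, {N}; under {C} G still reaches {E,J,N} ∋ J.
{E,N}: G⊥J given {E,N} in G with G→· removed — back-door holds.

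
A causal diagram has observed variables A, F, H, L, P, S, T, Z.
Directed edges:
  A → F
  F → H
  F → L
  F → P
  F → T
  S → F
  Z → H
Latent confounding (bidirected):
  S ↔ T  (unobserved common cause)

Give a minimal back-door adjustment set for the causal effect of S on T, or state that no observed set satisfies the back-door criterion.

desc(S)\{S}={F,H,L,P,T}; candidates ⊆ {A,Z}.
S↔T: latent back-door arc(s) into S.
size 0: {}; under {} S still reaches {T} ∋ T.
size 1: {A}, {Z}; under {A} S still reaches {T} ∋ T.
size 2: {A,Z}; under {A,Z} S still reaches {T} ∋ T.
S↔T cannot be blocked by any observed set — no back-door set.

S→T: no observed back-door set.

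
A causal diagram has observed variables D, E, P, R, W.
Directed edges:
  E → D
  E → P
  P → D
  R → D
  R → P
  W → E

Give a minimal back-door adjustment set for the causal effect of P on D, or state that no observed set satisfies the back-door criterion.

desc(P)\{P}={D}; candidates ⊆ {E,R,W}.
size 0: {}; under {} P still reaches {D,E,R,W} ∋ D.
size 1: {E}, {R}, {W}; under {E} P still reaches {D,R} ∋ D.
{E,R}: P⊥D given {E,R} in G with P→· removed — back-door holds.

P→D: minimal back-door set {E, R}.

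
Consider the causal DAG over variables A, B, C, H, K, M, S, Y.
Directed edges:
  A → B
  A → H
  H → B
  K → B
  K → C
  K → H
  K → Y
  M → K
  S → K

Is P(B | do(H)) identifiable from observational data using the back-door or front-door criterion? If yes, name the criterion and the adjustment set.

P(B|do(H)): backdoor, adjust for {A, K}.

desc(H)\{H}={B}; candidates ⊆ {A,C,K,M,S,Y}.
size 0: {}; under {} H still reaches {A,B,C,K,M,S,Y} ∋ B.
size 1: {A}, {C}, {K} …(+3); under {A} H still reaches {B,C,K,M,S,Y} ∋ B.
{A,K}: H⊥B given {A,K} in G with H→· removed — back-door holds.
P(B|do(H)) = Σ_{A,K} P(B|H,A,K)·P(A,K).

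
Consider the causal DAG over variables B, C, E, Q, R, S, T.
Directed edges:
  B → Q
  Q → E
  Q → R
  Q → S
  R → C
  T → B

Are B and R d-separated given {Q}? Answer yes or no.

Yes — B ⊥ R | {Q}.

Bayes-Ball from B | {Q} reaches {T}.
R ∉ reach(B|{Q}) ⇒ B ⊥ R | {Q}.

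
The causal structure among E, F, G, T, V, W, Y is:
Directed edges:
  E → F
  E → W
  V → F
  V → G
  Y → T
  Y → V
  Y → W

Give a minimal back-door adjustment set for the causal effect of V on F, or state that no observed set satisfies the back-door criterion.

V→F: minimal back-door set ∅.

desc(V)\{V}={F,G}; candidates ⊆ {E,T,W,Y}.
∅: V⊥F given ∅ in G with V→· removed — back-door holds.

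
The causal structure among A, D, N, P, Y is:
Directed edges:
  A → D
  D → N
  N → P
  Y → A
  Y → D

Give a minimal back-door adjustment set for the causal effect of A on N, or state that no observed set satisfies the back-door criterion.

A→N: minimal back-door set {Y}.

desc(A)\{A}={D,N,P}; candidates ⊆ {Y}.
size 0: {}; under {} A still reaches {D,N,P,Y} ∋ N.
{Y}: A⊥N given {Y} in G with A→· removed — back-door holds.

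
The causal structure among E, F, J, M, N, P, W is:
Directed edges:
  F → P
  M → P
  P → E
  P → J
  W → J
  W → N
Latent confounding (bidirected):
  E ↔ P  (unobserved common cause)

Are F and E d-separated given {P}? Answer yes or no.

Bayes-Ball from F | {P} reaches {E,M}.
E ∈ reach(F|{P}) ⇒ F ⊥̸ E | {P}.

No — F and E are d-connected given {P}.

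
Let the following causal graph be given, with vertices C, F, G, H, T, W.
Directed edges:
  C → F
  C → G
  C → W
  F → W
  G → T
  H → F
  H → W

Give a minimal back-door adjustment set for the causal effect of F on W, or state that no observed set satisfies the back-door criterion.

F→W: minimal back-door set {C, H}.

desc(F)\{F}={W}; candidates ⊆ {C,G,H,T}.
size 0: {}; under {} F still reaches {C,G,H,T,W} ∋ W.
size 1: {C}, {G}, {H} …(+1); under {C} F still reaches {H,W} ∋ W.
{C,H}: F⊥W given {C,H} in G with F→· removed — back-door holds.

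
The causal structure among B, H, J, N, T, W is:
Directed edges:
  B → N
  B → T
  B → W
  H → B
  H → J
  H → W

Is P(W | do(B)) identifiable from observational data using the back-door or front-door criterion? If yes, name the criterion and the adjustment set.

desc(B)\{B}={N,T,W}; candidates ⊆ {H,J}.
size 0: {}; under {} B still reaches {H,J,W} ∋ W.
{H}: B⊥W given {H} in G with B→· removed — back-door holds.
P(W|do(B)) = Σ_{H} P(W|B,H)·P(H).

P(W|do(B)): backdoor, adjust for {H}.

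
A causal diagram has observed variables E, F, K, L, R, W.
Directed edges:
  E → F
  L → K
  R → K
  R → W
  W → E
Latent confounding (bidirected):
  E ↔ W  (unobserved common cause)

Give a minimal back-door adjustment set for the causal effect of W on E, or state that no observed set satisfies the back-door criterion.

W→E: no observed back-door set.

desc(W)\{W}={E,F}; candidates ⊆ {K,L,R}.
W↔E: latent back-door arc(s) into W.
size 0: {}; under {} W still reaches {E,F,K,R} ∋ E.
size 1: {K}, {L}, {R}; under {K} W still reaches {E,F,L,R} ∋ E.
size 2: {K,L}, {K,R}, {L,R}; under {K,L} W still reaches {E,F,R} ∋ E.
W↔E cannot be blocked by any observed set — no back-door set.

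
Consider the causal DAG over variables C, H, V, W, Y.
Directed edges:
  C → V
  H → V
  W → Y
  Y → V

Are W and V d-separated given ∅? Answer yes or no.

Bayes-Ball from W | ∅ reaches {V,Y}.
V ∈ reach(W|∅) ⇒ W ⊥̸ V | ∅.

No — W and V are d-connected given ∅.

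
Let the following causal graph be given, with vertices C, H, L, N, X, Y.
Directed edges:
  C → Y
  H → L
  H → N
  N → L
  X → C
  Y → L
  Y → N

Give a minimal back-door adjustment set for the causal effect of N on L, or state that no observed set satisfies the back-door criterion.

N→L: minimal back-door set {H, Y}.

desc(N)\{N}={L}; candidates ⊆ {C,H,X,Y}.
size 0: {}; under {} N still reaches {C,H,L,X,Y} ∋ L.
size 1: {C}, {H}, {X} …(+1); under {C} N still reaches {H,L,Y} ∋ L.
{H,Y}: N⊥L given {H,Y} in G with N→· removed — back-door holds.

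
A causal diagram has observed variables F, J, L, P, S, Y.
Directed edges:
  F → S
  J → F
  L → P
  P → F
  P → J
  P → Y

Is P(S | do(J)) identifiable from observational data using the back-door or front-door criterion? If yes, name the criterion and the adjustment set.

P(S|do(J)): backdoor, adjust for {P}.

desc(J)\{J}={F,S}; candidates ⊆ {L,P,Y}.
size 0: {}; under {} J still reaches {F,L,P,S,Y} ∋ S.
{P}: J⊥S given {P} in G with J→· removed — back-door holds.
P(S|do(J)) = Σ_{P} P(S|J,P)·P(P).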